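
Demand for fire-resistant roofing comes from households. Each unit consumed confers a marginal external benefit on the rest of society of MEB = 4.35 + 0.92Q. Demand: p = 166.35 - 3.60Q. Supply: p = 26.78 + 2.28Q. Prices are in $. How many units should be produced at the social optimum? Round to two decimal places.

Social marginal benefit = demand + MEB = 170.70 - 2.68Q.
Set SMB = MC: 170.70 - 2.68Q = 26.78 + 2.28Q → Q* = 29.0161.

Q* = 29.02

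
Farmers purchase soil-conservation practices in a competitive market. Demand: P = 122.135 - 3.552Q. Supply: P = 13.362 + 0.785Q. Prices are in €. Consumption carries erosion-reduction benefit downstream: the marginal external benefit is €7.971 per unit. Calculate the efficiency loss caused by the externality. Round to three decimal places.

DWL = €7.325

Market equilibrium (private): 13.362 + 0.785Q = 122.135 - 3.552Q → Q_m = 25.0802.
Social marginal benefit = demand + MEB = 130.106 - 3.552Q.
Set SMB = MC: 130.106 - 3.552Q = 13.362 + 0.785Q → Q* = 26.9181.
The welfare-loss triangle has base |Q_m − Q*| and height MEB(Q_m) (the vertical gap between SMB and MC is zero at Q* and MEB at Q_m).
DWL = ½ × 1.8379 × 7.9710 = 7.3250.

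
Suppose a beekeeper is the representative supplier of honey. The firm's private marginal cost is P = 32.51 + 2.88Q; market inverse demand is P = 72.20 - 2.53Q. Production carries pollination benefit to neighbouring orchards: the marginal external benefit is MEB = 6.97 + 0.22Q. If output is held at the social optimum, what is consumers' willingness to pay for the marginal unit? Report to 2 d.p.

Social marginal cost = private MC − MEB = 25.54 + 2.66Q.
Set SMC = demand: 25.54 + 2.66Q = 72.20 - 2.53Q → Q* = 8.9904.
Consumer price on the demand curve at Q*: 72.20 − 2.53×8.9904 = 49.4543.

P = 49.45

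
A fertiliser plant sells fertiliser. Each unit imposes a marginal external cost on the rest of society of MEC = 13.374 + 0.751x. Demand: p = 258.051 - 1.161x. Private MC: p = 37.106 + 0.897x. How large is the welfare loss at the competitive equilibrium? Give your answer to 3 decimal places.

Market equilibrium (private): 37.106 + 0.897x = 258.051 - 1.161x → x_m = 107.3591.
Social marginal cost = private MC + MEC = 50.480 + 1.648x.
Set SMC = demand: 50.480 + 1.648x = 258.051 - 1.161x → x* = 73.8950.
Between x* and x_m the wedge SMC − demand runs linearly from 0 to MEC(x_m), so the loss is a triangle.
DWL = ½ × 33.4641 × 94.0007 = 1572.8244.

DWL = 1572.824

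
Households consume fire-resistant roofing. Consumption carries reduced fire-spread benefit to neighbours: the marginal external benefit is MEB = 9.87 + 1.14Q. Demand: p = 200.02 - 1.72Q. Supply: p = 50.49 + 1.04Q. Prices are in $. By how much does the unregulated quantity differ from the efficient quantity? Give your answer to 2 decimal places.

Market equilibrium (private): 50.49 + 1.04Q = 200.02 - 1.72Q → Q_m = 54.1775.
Social marginal benefit = demand + MEB = 209.89 - 0.58Q.
Set SMB = MC: 209.89 - 0.58Q = 50.49 + 1.04Q → Q* = 98.3951.
Gap = |54.1775 − 98.3951| = 44.2176.

44.22 units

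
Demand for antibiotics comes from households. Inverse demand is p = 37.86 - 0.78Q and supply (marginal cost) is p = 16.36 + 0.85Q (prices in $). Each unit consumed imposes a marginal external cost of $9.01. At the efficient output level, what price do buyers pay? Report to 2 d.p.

P = $31.88

Social marginal benefit = demand − MEC = 28.85 - 0.78Q.
Set SMB = MC: 28.85 - 0.78Q = 16.36 + 0.85Q → Q* = 7.6626.
Consumer price on the demand curve at Q*: 37.86 − 0.78×7.6626 = 31.8832.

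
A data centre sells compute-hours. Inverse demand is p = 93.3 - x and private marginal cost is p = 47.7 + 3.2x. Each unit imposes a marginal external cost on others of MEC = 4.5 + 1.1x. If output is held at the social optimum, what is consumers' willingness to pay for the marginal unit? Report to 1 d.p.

P = 85.5

Social marginal cost = private MC + MEC = 52.2 + 4.3x.
Set SMC = demand: 52.2 + 4.3x = 93.3 - x → x* = 7.7547.
Consumer price on the demand curve at x*: 93.3 − 1.0×7.7547 = 85.5453.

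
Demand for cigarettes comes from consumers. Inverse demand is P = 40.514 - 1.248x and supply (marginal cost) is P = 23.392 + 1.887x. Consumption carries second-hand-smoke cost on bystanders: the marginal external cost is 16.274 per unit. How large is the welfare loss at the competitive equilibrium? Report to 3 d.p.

Market equilibrium (private): 23.392 + 1.887x = 40.514 - 1.248x → x_m = 5.4616.
Social marginal benefit = demand − MEC = 24.240 - 1.248x.
Set SMB = MC: 24.240 - 1.248x = 23.392 + 1.887x → x* = 0.2705.
The loss is the area between SMB and MC from x* to x_m; with linear curves that's a triangle of height MEC(x_m).
DWL = ½ × 5.1911 × 16.2740 = 42.2400.

DWL = 42.240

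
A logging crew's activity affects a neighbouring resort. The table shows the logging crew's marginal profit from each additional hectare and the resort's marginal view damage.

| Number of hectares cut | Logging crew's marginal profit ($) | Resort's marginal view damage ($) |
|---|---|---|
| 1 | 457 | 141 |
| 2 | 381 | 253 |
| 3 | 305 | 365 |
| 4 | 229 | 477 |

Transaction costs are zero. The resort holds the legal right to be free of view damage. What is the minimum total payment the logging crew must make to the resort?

$394

Efficient level: marginal profit ≥ marginal view damage through level 2, so k* = 2.
With the resort holding the right, the logging crew must at least compensate total damage at k*: 141 + 253 = 394.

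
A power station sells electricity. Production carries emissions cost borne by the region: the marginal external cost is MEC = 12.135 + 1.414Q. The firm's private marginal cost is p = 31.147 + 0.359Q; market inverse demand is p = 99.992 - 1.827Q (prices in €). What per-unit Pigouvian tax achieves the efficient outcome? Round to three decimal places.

Social marginal cost = private MC + MEC = 43.282 + 1.773Q.
Set SMC = demand: 43.282 + 1.773Q = 99.992 - 1.827Q → Q* = 15.7528.
The Pigouvian tax equals MEC at Q*: 12.135 + 1.414×15.7528 = 34.4095.

tax = €34.409 per unit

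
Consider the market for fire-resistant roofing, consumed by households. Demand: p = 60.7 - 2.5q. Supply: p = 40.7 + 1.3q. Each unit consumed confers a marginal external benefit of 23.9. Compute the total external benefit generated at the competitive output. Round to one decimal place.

125.8

Market equilibrium (private): 40.7 + 1.3q = 60.7 - 2.5q → q_m = 5.2632.
Total external benefit = MEB × q_m = 23.9 × 5.2632 = 125.7905.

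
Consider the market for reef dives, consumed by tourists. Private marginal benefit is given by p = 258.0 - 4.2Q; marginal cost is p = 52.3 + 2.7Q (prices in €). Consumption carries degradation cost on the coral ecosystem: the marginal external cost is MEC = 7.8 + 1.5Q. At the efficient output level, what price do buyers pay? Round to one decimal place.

P = €159.1

Social marginal benefit = demand − MEC = 250.2 - 5.7Q.
Set SMB = MC: 250.2 - 5.7Q = 52.3 + 2.7Q → Q* = 23.5595.
Consumer price on the demand curve at Q*: 258.0 − 4.2×23.5595 = 159.0501.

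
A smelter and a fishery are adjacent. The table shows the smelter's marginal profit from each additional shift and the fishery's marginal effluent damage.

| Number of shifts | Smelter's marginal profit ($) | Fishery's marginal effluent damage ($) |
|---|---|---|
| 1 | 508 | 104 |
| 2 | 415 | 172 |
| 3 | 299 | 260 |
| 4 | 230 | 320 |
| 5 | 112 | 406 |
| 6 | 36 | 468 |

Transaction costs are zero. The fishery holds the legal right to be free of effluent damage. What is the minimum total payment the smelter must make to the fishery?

$536

Efficient level: marginal profit ≥ marginal effluent damage through level 3, so k* = 3.
With the fishery holding the right, the smelter must at least compensate total damage at k*: 104 + 172 + 260 = 536.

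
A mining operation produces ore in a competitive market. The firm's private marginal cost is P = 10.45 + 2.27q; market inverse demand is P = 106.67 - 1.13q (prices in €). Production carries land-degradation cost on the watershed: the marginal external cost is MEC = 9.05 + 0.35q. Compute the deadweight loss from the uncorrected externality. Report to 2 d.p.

DWL = €47.91

Market equilibrium (private): 10.45 + 2.27q = 106.67 - 1.13q → q_m = 28.3000.
Social marginal cost = private MC + MEC = 19.50 + 2.62q.
Set SMC = demand: 19.50 + 2.62q = 106.67 - 1.13q → q* = 23.2453.
The loss is the area between SMC and demand from q* to q_m; with linear curves that's a triangle of height MEC(q_m).
DWL = ½ × 5.0547 × 18.9550 = 47.9059.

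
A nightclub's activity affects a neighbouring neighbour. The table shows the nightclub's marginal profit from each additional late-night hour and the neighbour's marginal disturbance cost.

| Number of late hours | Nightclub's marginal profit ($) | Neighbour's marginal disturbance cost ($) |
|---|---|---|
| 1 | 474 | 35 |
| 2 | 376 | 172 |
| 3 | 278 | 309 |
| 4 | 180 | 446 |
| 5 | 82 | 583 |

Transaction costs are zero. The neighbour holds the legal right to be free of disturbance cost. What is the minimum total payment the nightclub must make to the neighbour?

$207

Efficient level: marginal profit ≥ marginal disturbance cost through level 2, so k* = 2.
With the neighbour holding the right, the nightclub must at least compensate total damage at k*: 35 + 172 = 207.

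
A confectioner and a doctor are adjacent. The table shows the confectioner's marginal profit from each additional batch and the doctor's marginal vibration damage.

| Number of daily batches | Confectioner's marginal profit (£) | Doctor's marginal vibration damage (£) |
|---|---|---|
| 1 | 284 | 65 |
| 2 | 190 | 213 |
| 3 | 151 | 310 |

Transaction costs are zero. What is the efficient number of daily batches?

Bargaining reaches the level where marginal profit last exceeds marginal vibration damage.
That holds through level 1 (284 ≥ 65) but not at 2 (190 < 213).

1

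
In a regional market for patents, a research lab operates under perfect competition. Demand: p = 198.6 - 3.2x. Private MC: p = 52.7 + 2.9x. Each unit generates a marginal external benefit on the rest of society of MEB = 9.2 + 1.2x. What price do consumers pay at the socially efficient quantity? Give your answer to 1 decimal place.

P = 97.3

Social marginal cost = private MC − MEB = 43.5 + 1.7x.
Set SMC = demand: 43.5 + 1.7x = 198.6 - 3.2x → x* = 31.6531.
Consumer price on the demand curve at x*: 198.6 − 3.2×31.6531 = 97.3101.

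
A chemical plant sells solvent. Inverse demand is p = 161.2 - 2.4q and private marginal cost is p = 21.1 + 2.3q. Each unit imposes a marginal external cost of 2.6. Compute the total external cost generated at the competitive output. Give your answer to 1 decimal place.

Market equilibrium (private): 21.1 + 2.3q = 161.2 - 2.4q → q_m = 29.8085.
Total external cost = MEC × q_m = 2.6 × 29.8085 = 77.5021.

77.5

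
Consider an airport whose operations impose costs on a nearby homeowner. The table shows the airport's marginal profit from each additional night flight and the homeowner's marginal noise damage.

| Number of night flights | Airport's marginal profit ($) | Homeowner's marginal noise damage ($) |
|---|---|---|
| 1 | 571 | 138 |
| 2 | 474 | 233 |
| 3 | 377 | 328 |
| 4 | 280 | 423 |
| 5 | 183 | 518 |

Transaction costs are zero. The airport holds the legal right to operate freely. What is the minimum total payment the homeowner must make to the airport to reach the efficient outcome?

$463

Left alone the airport would choose level 5 (marginal profit stays positive).
Efficient level: k* = 3 (marginal profit ≥ marginal noise damage through 3).
The homeowner must at least cover the airport's forgone profit from cutting 5→3: 280 + 183 = 463.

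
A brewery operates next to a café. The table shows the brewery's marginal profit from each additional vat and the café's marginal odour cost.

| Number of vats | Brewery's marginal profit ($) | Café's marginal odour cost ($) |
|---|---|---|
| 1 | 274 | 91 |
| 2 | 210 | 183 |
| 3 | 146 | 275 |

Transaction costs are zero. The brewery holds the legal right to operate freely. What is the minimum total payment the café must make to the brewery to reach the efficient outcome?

Left alone the brewery would choose level 3 (marginal profit stays positive).
Efficient level: k* = 2 (marginal profit ≥ marginal odour cost through 2).
The café must at least cover the brewery's forgone profit from cutting 3→2: 146 = 146.

$146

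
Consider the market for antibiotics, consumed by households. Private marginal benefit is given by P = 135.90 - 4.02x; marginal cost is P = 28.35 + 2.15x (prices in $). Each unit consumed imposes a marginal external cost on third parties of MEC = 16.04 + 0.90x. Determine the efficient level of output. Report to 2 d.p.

Social marginal benefit = demand − MEC = 119.86 - 4.92x.
Set SMB = MC: 119.86 - 4.92x = 28.35 + 2.15x → x* = 12.9434.

x* = 12.94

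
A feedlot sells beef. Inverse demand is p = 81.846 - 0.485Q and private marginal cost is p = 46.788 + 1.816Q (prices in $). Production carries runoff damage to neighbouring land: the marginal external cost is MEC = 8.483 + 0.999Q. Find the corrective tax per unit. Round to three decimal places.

Social marginal cost = private MC + MEC = 55.271 + 2.815Q.
Set SMC = demand: 55.271 + 2.815Q = 81.846 - 0.485Q → Q* = 8.0530.
The Pigouvian tax equals MEC at Q*: 8.483 + 0.999×8.0530 = 16.5279.

tax = $16.528 per unit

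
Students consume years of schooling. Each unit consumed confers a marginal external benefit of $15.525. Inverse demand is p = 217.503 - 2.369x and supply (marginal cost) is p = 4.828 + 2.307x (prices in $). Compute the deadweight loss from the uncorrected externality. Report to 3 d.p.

DWL = $25.773

Market equilibrium (private): 4.828 + 2.307x = 217.503 - 2.369x → x_m = 45.4822.
Social marginal benefit = demand + MEB = 233.028 - 2.369x.
Set SMB = MC: 233.028 - 2.369x = 4.828 + 2.307x → x* = 48.8024.
The welfare-loss triangle has base |x_m − x*| and height MEB(x_m) (the vertical gap between SMB and MC is zero at x* and MEB at x_m).
DWL = ½ × 3.3202 × 15.5250 = 25.7731.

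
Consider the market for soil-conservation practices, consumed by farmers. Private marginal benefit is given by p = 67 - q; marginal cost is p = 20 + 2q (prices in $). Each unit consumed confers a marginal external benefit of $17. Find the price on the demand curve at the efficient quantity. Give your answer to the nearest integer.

P = $46

Social marginal benefit = demand + MEB = 84 - q.
Set SMB = MC: 84 - q = 20 + 2q → q* = 21.3333.
Consumer price on the demand curve at q*: 67 − 1×21.3333 = 45.6667.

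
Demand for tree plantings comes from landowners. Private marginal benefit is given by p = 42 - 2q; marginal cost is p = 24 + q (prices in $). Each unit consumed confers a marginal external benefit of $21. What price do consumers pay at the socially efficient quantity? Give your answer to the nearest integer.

Social marginal benefit = demand + MEB = 63 - 2q.
Set SMB = MC: 63 - 2q = 24 + q → q* = 13.0000.
Consumer price on the demand curve at q*: 42 − 2×13.0000 = 16.0000.

P = $16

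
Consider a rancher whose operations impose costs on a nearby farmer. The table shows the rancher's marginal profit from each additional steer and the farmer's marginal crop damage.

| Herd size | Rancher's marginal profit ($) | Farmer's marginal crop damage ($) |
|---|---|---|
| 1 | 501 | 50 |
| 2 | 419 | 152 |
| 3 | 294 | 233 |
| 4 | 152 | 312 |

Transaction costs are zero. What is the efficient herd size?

3

Bargaining reaches the level where marginal profit last exceeds marginal crop damage.
That holds through level 3 (294 ≥ 233) but not at 4 (152 < 312).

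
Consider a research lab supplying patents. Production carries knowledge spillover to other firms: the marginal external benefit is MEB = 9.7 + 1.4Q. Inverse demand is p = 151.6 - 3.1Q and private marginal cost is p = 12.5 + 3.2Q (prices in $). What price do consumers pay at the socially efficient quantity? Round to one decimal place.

P = $57.5

Social marginal cost = private MC − MEB = 2.8 + 1.8Q.
Set SMC = demand: 2.8 + 1.8Q = 151.6 - 3.1Q → Q* = 30.3673.
Consumer price on the demand curve at Q*: 151.6 − 3.1×30.3673 = 57.4614.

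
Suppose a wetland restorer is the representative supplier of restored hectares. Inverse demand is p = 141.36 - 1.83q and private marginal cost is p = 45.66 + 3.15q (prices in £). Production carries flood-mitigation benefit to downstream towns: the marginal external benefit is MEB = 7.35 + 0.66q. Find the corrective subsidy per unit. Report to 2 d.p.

subsidy = £23.09 per unit

Social marginal cost = private MC − MEB = 38.31 + 2.49q.
Set SMC = demand: 38.31 + 2.49q = 141.36 - 1.83q → q* = 23.8542.
The Pigouvian subsidy equals MEB at q*: 7.35 + 0.66×23.8542 = 23.0938.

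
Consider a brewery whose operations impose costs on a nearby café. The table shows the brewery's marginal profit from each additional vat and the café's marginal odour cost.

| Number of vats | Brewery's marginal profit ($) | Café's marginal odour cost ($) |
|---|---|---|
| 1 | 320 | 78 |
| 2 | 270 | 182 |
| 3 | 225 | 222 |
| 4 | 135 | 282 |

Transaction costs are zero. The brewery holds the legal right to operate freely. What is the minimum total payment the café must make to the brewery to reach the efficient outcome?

$135

Left alone the brewery would choose level 4 (marginal profit stays positive).
Efficient level: k* = 3 (marginal profit ≥ marginal odour cost through 3).
The café must at least cover the brewery's forgone profit from cutting 4→3: 135 = 135.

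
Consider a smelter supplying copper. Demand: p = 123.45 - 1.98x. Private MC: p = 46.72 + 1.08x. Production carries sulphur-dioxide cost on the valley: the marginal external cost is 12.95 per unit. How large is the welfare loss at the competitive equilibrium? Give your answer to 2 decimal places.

DWL = 27.40

Market equilibrium (private): 46.72 + 1.08x = 123.45 - 1.98x → x_m = 25.0752.
Social marginal cost = private MC + MEC = 59.67 + 1.08x.
Set SMC = demand: 59.67 + 1.08x = 123.45 - 1.98x → x* = 20.8431.
The welfare-loss triangle has base |x_m − x*| and height MEC(x_m) (the vertical gap between SMC and demand is zero at x* and MEC at x_m).
DWL = ½ × 4.2321 × 12.9500 = 27.4028.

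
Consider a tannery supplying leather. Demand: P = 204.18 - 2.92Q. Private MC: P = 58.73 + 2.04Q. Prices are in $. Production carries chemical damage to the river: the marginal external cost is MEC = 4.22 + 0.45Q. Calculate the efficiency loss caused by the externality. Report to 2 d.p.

DWL = $28.03

Market equilibrium (private): 58.73 + 2.04Q = 204.18 - 2.92Q → Q_m = 29.3246.
Social marginal cost = private MC + MEC = 62.95 + 2.49Q.
Set SMC = demand: 62.95 + 2.49Q = 204.18 - 2.92Q → Q* = 26.1054.
The loss is the area between SMC and demand from Q* to Q_m; with linear curves that's a triangle of height MEC(Q_m).
DWL = ½ × 3.2192 × 17.4161 = 28.0330.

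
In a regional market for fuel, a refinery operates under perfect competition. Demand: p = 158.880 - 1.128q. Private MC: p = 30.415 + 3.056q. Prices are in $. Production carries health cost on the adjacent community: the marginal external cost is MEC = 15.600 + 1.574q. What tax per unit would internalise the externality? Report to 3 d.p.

Social marginal cost = private MC + MEC = 46.015 + 4.630q.
Set SMC = demand: 46.015 + 4.630q = 158.880 - 1.128q → q* = 19.6014.
The Pigouvian tax equals MEC at q*: 15.600 + 1.574×19.6014 = 46.4526.

tax = $46.453 per unit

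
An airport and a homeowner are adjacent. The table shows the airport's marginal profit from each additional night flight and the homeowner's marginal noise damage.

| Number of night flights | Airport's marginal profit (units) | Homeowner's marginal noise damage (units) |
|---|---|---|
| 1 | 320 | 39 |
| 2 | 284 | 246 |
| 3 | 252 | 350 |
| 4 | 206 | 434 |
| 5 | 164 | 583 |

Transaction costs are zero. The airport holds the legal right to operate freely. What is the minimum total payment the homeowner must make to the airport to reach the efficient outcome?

622

Left alone the airport would choose level 5 (marginal profit stays positive).
Efficient level: k* = 2 (marginal profit ≥ marginal noise damage through 2).
The homeowner must at least cover the airport's forgone profit from cutting 5→2: 252 + 206 + 164 = 622.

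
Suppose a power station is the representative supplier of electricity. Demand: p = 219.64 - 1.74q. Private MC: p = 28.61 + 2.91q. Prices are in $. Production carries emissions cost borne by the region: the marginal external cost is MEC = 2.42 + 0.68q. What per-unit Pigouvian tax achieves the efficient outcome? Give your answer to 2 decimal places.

Social marginal cost = private MC + MEC = 31.03 + 3.59q.
Set SMC = demand: 31.03 + 3.59q = 219.64 - 1.74q → q* = 35.3865.
The Pigouvian tax equals MEC at q*: 2.42 + 0.68×35.3865 = 26.4828.

tax = $26.48 per unit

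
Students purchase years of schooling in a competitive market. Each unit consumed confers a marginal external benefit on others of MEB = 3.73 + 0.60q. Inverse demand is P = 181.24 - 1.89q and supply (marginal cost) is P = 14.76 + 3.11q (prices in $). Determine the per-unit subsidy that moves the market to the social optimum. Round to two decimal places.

Social marginal benefit = demand + MEB = 184.97 - 1.29q.
Set SMB = MC: 184.97 - 1.29q = 14.76 + 3.11q → q* = 38.6841.
The Pigouvian subsidy equals MEB at q*: 3.73 + 0.60×38.6841 = 26.9405.

subsidy = $26.94 per unit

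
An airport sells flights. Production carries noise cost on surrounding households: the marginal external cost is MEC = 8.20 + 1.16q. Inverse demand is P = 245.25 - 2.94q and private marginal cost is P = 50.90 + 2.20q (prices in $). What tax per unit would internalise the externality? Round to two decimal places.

Social marginal cost = private MC + MEC = 59.10 + 3.36q.
Set SMC = demand: 59.10 + 3.36q = 245.25 - 2.94q → q* = 29.5476.
The Pigouvian tax equals MEC at q*: 8.20 + 1.16×29.5476 = 42.4752.

tax = $42.48 per unit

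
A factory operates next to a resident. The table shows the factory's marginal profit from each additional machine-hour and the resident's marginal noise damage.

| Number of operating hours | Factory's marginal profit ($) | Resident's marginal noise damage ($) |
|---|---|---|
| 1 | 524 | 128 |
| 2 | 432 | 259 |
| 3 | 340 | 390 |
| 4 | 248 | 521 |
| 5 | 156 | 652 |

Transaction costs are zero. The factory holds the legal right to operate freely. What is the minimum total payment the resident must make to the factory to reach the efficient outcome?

$744

Left alone the factory would choose level 5 (marginal profit stays positive).
Efficient level: k* = 2 (marginal profit ≥ marginal noise damage through 2).
The resident must at least cover the factory's forgone profit from cutting 5→2: 340 + 248 + 156 = 744.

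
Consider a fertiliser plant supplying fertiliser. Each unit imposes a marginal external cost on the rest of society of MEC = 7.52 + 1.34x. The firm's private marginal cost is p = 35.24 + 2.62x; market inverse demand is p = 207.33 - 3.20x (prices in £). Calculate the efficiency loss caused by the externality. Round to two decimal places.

DWL = £155.19

Market equilibrium (private): 35.24 + 2.62x = 207.33 - 3.20x → x_m = 29.5687.
Social marginal cost = private MC + MEC = 42.76 + 3.96x.
Set SMC = demand: 42.76 + 3.96x = 207.33 - 3.20x → x* = 22.9846.
Height of the DWL triangle at x_m is SMC(x_m) − demand(x_m) = MEC(x_m) = 47.1421.
DWL = ½ × 6.5841 × 47.1421 = 155.1942.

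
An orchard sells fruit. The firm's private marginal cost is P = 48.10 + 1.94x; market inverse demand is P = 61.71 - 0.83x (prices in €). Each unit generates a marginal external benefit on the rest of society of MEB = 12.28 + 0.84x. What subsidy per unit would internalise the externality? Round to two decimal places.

Social marginal cost = private MC − MEB = 35.82 + 1.10x.
Set SMC = demand: 35.82 + 1.10x = 61.71 - 0.83x → x* = 13.4145.
The Pigouvian subsidy equals MEB at x*: 12.28 + 0.84×13.4145 = 23.5482.

subsidy = €23.55 per unit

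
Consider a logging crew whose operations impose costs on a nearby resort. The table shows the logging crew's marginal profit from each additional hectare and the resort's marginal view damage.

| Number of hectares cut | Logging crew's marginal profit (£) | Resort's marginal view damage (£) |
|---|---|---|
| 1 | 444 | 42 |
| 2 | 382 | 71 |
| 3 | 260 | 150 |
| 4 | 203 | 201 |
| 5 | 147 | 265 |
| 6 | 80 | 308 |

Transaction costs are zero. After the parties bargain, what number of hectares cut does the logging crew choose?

4

Bargaining reaches the level where marginal profit last exceeds marginal view damage.
That holds through level 4 (203 ≥ 201) but not at 5 (147 < 265).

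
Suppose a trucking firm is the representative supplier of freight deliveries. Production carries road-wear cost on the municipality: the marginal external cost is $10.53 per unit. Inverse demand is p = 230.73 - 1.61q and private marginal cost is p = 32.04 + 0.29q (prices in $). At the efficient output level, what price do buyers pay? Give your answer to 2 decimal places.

P = $71.29

Social marginal cost = private MC + MEC = 42.57 + 0.29q.
Set SMC = demand: 42.57 + 0.29q = 230.73 - 1.61q → q* = 99.0316.
Consumer price on the demand curve at q*: 230.73 − 1.61×99.0316 = 71.2891.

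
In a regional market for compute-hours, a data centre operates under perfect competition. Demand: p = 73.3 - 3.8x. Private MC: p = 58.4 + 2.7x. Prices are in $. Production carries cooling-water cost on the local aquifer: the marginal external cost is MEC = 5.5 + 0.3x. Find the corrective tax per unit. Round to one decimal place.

tax = $5.9 per unit

Social marginal cost = private MC + MEC = 63.9 + 3.0x.
Set SMC = demand: 63.9 + 3.0x = 73.3 - 3.8x → x* = 1.3824.
The Pigouvian tax equals MEC at x*: 5.5 + 0.3×1.3824 = 5.9147.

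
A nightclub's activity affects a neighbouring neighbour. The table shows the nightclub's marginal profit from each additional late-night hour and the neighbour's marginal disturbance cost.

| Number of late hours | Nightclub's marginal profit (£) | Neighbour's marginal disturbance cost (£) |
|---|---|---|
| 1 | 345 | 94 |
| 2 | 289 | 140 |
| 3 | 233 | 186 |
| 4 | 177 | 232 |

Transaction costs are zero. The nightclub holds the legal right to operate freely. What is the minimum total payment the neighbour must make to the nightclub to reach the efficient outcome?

Left alone the nightclub would choose level 4 (marginal profit stays positive).
Efficient level: k* = 3 (marginal profit ≥ marginal disturbance cost through 3).
The neighbour must at least cover the nightclub's forgone profit from cutting 4→3: 177 = 177.

£177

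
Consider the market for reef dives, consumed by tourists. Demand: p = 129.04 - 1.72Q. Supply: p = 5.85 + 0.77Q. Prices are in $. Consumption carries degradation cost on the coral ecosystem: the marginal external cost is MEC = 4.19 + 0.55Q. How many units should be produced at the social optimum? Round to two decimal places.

Q* = 39.14

Social marginal benefit = demand − MEC = 124.85 - 2.27Q.
Set SMB = MC: 124.85 - 2.27Q = 5.85 + 0.77Q → Q* = 39.1447.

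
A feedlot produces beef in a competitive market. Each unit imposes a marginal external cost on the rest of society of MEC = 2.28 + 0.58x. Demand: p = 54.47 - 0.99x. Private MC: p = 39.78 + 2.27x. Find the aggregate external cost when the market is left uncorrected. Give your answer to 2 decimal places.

Market equilibrium (private): 39.78 + 2.27x = 54.47 - 0.99x → x_m = 4.5061.
Total external cost = ∫₀^{x_m} (2.28 + 0.58x) dx = 2.28×4.5061 + ½×0.58×4.5061² = 16.1623.

16.16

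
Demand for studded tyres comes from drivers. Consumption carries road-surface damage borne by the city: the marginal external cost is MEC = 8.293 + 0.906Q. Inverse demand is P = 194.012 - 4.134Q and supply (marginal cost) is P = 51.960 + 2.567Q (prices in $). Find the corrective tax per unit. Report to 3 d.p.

Social marginal benefit = demand − MEC = 185.719 - 5.040Q.
Set SMB = MC: 185.719 - 5.040Q = 51.960 + 2.567Q → Q* = 17.5837.
The Pigouvian tax equals MEC at Q*: 8.293 + 0.906×17.5837 = 24.2238.

tax = $24.224 per unit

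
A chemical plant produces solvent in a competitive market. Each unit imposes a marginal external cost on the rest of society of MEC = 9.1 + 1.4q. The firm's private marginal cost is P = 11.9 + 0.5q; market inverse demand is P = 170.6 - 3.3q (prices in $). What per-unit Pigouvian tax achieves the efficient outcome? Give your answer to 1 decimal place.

Social marginal cost = private MC + MEC = 21.0 + 1.9q.
Set SMC = demand: 21.0 + 1.9q = 170.6 - 3.3q → q* = 28.7692.
The Pigouvian tax equals MEC at q*: 9.1 + 1.4×28.7692 = 49.3769.

tax = $49.4 per unit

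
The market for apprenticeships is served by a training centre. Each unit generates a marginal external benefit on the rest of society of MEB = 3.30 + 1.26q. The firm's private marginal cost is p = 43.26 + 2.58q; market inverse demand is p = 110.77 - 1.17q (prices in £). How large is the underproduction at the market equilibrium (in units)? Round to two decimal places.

10.44 units

Market equilibrium (private): 43.26 + 2.58q = 110.77 - 1.17q → q_m = 18.0027.
Social marginal cost = private MC − MEB = 39.96 + 1.32q.
Set SMC = demand: 39.96 + 1.32q = 110.77 - 1.17q → q* = 28.4378.
Gap = |18.0027 − 28.4378| = 10.4351.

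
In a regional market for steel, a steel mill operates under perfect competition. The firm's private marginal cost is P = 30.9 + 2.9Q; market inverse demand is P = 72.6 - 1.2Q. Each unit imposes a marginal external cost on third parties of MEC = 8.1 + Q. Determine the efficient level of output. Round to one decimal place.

Q* = 6.6

Social marginal cost = private MC + MEC = 39.0 + 3.9Q.
Set SMC = demand: 39.0 + 3.9Q = 72.6 - 1.2Q → Q* = 6.5882.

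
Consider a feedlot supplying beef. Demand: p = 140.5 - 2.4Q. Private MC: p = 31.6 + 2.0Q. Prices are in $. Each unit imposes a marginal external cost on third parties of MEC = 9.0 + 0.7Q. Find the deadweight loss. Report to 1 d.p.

DWL = $67.9

Market equilibrium (private): 31.6 + 2.0Q = 140.5 - 2.4Q → Q_m = 24.7500.
Social marginal cost = private MC + MEC = 40.6 + 2.7Q.
Set SMC = demand: 40.6 + 2.7Q = 140.5 - 2.4Q → Q* = 19.5882.
The loss is the area between SMC and demand from Q* to Q_m; with linear curves that's a triangle of height MEC(Q_m).
DWL = ½ × 5.1618 × 26.3250 = 67.9422.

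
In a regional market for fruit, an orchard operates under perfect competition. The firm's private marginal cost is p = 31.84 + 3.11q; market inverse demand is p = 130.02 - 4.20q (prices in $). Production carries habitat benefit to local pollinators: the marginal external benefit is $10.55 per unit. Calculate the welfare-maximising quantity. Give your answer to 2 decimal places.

q* = 14.87

Social marginal cost = private MC − MEB = 21.29 + 3.11q.
Set SMC = demand: 21.29 + 3.11q = 130.02 - 4.20q → q* = 14.8741.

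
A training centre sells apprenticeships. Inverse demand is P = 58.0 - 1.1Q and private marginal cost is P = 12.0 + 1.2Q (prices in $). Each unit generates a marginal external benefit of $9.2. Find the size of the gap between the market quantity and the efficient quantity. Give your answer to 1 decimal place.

4.0 units

Market equilibrium (private): 12.0 + 1.2Q = 58.0 - 1.1Q → Q_m = 20.0000.
Social marginal cost = private MC − MEB = 2.8 + 1.2Q.
Set SMC = demand: 2.8 + 1.2Q = 58.0 - 1.1Q → Q* = 24.0000.
Gap = |20.0000 − 24.0000| = 4.0000.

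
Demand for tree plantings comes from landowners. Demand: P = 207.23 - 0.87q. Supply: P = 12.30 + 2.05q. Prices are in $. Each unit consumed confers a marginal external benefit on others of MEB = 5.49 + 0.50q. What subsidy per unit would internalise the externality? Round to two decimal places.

subsidy = $46.90 per unit

Social marginal benefit = demand + MEB = 212.72 - 0.37q.
Set SMB = MC: 212.72 - 0.37q = 12.30 + 2.05q → q* = 82.8182.
The Pigouvian subsidy equals MEB at q*: 5.49 + 0.50×82.8182 = 46.8991.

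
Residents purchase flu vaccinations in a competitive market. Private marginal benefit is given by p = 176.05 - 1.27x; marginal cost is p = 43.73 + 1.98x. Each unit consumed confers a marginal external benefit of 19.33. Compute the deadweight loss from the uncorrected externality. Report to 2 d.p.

DWL = 57.48

Market equilibrium (private): 43.73 + 1.98x = 176.05 - 1.27x → x_m = 40.7138.
Social marginal benefit = demand + MEB = 195.38 - 1.27x.
Set SMB = MC: 195.38 - 1.27x = 43.73 + 1.98x → x* = 46.6615.
Height of the DWL triangle at x_m is SMB(x_m) − MC(x_m) = MEB(x_m) = 19.3300.
DWL = ½ × 5.9477 × 19.3300 = 57.4845.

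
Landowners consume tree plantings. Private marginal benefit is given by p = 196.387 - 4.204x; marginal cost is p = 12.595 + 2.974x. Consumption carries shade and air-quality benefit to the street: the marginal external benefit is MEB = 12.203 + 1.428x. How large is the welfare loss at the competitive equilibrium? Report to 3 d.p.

Market equilibrium (private): 12.595 + 2.974x = 196.387 - 4.204x → x_m = 25.6049.
Social marginal benefit = demand + MEB = 208.590 - 2.776x.
Set SMB = MC: 208.590 - 2.776x = 12.595 + 2.974x → x* = 34.0861.
Height of the DWL triangle at x_m is SMB(x_m) − MC(x_m) = MEB(x_m) = 48.7668.
DWL = ½ × 8.4812 × 48.7668 = 206.8005.

DWL = 206.800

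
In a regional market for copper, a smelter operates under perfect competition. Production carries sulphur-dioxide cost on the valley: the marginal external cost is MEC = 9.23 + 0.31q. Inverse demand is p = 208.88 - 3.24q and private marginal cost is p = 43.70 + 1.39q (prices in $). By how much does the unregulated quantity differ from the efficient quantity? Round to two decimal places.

Market equilibrium (private): 43.70 + 1.39q = 208.88 - 3.24q → q_m = 35.6760.
Social marginal cost = private MC + MEC = 52.93 + 1.70q.
Set SMC = demand: 52.93 + 1.70q = 208.88 - 3.24q → q* = 31.5688.
Gap = |35.6760 − 31.5688| = 4.1072.

4.11 units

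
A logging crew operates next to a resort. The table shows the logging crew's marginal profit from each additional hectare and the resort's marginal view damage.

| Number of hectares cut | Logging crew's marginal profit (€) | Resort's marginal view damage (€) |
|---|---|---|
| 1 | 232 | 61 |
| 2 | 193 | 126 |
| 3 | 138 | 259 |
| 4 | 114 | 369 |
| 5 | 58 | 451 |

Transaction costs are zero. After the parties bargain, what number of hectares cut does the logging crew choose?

Bargaining reaches the level where marginal profit last exceeds marginal view damage.
That holds through level 2 (193 ≥ 126) but not at 3 (138 < 259).

2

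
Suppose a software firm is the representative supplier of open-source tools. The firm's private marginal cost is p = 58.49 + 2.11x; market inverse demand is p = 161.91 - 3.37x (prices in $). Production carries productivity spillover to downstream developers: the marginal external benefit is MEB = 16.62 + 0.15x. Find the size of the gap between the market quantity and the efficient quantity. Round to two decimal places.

3.65 units

Market equilibrium (private): 58.49 + 2.11x = 161.91 - 3.37x → x_m = 18.8723.
Social marginal cost = private MC − MEB = 41.87 + 1.96x.
Set SMC = demand: 41.87 + 1.96x = 161.91 - 3.37x → x* = 22.5216.
Gap = |18.8723 − 22.5216| = 3.6493.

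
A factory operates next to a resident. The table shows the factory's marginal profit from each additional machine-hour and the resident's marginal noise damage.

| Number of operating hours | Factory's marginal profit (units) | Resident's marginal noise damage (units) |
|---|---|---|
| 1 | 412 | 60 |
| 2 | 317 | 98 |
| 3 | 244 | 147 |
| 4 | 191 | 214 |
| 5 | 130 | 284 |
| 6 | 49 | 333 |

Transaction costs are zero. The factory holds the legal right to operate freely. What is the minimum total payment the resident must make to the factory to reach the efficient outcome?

370

Left alone the factory would choose level 6 (marginal profit stays positive).
Efficient level: k* = 3 (marginal profit ≥ marginal noise damage through 3).
The resident must at least cover the factory's forgone profit from cutting 6→3: 191 + 130 + 49 = 370.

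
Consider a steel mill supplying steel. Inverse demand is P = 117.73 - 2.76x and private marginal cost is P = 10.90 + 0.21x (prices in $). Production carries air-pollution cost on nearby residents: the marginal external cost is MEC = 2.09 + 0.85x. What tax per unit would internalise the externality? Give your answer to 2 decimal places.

tax = $25.40 per unit

Social marginal cost = private MC + MEC = 12.99 + 1.06x.
Set SMC = demand: 12.99 + 1.06x = 117.73 - 2.76x → x* = 27.4188.
The Pigouvian tax equals MEC at x*: 2.09 + 0.85×27.4188 = 25.3960.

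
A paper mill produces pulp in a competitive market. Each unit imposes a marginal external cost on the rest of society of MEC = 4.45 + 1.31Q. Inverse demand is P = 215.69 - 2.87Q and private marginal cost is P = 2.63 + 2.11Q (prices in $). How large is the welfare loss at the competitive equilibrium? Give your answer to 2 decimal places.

Market equilibrium (private): 2.63 + 2.11Q = 215.69 - 2.87Q → Q_m = 42.7831.
Social marginal cost = private MC + MEC = 7.08 + 3.42Q.
Set SMC = demand: 7.08 + 3.42Q = 215.69 - 2.87Q → Q* = 33.1653.
The loss is the area between SMC and demand from Q* to Q_m; with linear curves that's a triangle of height MEC(Q_m).
DWL = ½ × 9.6178 × 60.4959 = 290.9187.

DWL = $290.92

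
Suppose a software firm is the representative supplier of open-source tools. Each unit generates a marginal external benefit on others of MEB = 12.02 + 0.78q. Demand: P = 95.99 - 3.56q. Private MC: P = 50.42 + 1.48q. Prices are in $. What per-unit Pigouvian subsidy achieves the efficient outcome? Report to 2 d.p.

subsidy = $22.56 per unit

Social marginal cost = private MC − MEB = 38.40 + 0.70q.
Set SMC = demand: 38.40 + 0.70q = 95.99 - 3.56q → q* = 13.5188.
The Pigouvian subsidy equals MEB at q*: 12.02 + 0.78×13.5188 = 22.5647.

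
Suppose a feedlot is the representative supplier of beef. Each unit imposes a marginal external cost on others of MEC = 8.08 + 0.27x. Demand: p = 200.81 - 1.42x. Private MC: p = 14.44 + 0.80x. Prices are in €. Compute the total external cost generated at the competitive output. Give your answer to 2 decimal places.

€1629.76

Market equilibrium (private): 14.44 + 0.80x = 200.81 - 1.42x → x_m = 83.9505.
Total external cost = ∫₀^{x_m} (8.08 + 0.27x) dx = 8.08×83.9505 + ½×0.27×83.9505² = 1629.7577.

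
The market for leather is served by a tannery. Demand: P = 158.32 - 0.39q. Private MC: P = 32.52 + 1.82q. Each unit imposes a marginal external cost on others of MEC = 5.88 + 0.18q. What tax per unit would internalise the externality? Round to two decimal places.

Social marginal cost = private MC + MEC = 38.40 + 2.00q.
Set SMC = demand: 38.40 + 2.00q = 158.32 - 0.39q → q* = 50.1757.
The Pigouvian tax equals MEC at q*: 5.88 + 0.18×50.1757 = 14.9116.

tax = 14.91 per unit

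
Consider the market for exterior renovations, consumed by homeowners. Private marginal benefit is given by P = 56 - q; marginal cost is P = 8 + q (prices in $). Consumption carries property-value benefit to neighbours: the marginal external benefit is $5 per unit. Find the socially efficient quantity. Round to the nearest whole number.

Social marginal benefit = demand + MEB = 61 - q.
Set SMB = MC: 61 - q = 8 + q → q* = 26.5000.

q* = 27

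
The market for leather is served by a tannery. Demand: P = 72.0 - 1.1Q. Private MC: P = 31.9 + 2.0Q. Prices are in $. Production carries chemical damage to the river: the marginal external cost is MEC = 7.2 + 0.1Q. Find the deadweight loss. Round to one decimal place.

Market equilibrium (private): 31.9 + 2.0Q = 72.0 - 1.1Q → Q_m = 12.9355.
Social marginal cost = private MC + MEC = 39.1 + 2.1Q.
Set SMC = demand: 39.1 + 2.1Q = 72.0 - 1.1Q → Q* = 10.2813.
The loss is the area between SMC and demand from Q* to Q_m; with linear curves that's a triangle of height MEC(Q_m).
DWL = ½ × 2.6542 × 8.4935 = 11.2717.

DWL = $11.3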